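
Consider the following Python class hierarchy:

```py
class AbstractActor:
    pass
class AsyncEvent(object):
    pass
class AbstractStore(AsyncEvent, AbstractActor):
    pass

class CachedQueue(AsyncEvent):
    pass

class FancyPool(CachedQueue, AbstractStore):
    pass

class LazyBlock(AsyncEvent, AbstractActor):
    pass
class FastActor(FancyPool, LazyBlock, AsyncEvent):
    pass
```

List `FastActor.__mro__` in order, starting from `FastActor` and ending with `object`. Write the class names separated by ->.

FastActor -> FancyPool -> CachedQueue -> AbstractStore -> LazyBlock -> AsyncEvent -> AbstractActor -> object

L[FastActor] = FastActor + merge(L[FancyPool], L[LazyBlock], L[AsyncEvent], [FancyPool LazyBlock AsyncEvent])
  take FancyPool:  [FancyPool CachedQueue AbstractStore AsyncEvent AbstractActor object] + [LazyBlock AsyncEvent AbstractActor object] + [AsyncEvent object] + [FancyPool LazyBlock AsyncEvent]
  take CachedQueue:  [CachedQueue AbstractStore AsyncEvent AbstractActor object] + [LazyBlock AsyncEvent AbstractActor object] + [AsyncEvent object] + [LazyBlock AsyncEvent]
  take AbstractStore:  [AbstractStore AsyncEvent AbstractActor object] + [LazyBlock AsyncEvent AbstractActor object] + [AsyncEvent object] + [LazyBlock AsyncEvent]
  take LazyBlock:  [AsyncEvent AbstractActor object] + [LazyBlock AsyncEvent AbstractActor object] + [AsyncEvent object] + [LazyBlock AsyncEvent]
  take AsyncEvent:  [AsyncEvent AbstractActor object] + [AsyncEvent AbstractActor object] + [AsyncEvent object] + [AsyncEvent]
  take AbstractActor:  [AbstractActor object] + [AbstractActor object] + [object]
  take object:  [object] + [object] + [object]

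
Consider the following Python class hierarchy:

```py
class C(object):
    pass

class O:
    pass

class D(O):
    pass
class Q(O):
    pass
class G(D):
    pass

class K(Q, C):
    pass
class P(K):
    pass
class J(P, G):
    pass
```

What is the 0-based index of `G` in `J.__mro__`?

4

L[J] = J + merge(L[P], L[G], [P G])
  take P:  [P K Q O C object] + [G D O object] + [P G]
  take K:  [K Q O C object] + [G D O object] + [G]
  take Q:  [Q O C object] + [G D O object] + [G]
  take G:  [O C object] + [G D O object] + [G]
  take D:  [O C object] + [D O object]
  take O:  [O C object] + [O object]
  take C:  [C object] + [object]
  take object:  [object] + [object]
MRO: J P K Q G D O C object
G sits at index 4.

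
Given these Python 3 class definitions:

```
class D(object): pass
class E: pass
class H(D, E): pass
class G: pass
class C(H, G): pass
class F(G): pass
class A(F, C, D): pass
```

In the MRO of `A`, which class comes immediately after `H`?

L[A] = A + merge(L[F], L[C], L[D], [F C D])
  take F:  [F G object] + [C H D E G object] + [D object] + [F C D]
  take C:  [G object] + [C H D E G object] + [D object] + [C D]
  take H:  [G object] + [H D E G object] + [D object] + [D]
  take D:  [G object] + [D E G object] + [D object] + [D]
  take E:  [G object] + [E G object] + [object]
  take G:  [G object] + [G object] + [object]
  take object:  [object] + [object] + [object]
MRO: A F C H D E G object
H is at position 3; next is D.

D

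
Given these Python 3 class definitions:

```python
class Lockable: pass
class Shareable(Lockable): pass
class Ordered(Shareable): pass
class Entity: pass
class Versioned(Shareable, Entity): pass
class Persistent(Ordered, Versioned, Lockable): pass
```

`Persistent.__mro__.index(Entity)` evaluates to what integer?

5

L[Persistent] = Persistent + merge(L[Ordered], L[Versioned], L[Lockable], [Ordered Versioned Lockable])
  take Ordered:  [Ordered Shareable Lockable object] + [Versioned Shareable Lockable Entity object] + [Lockable object] + [Ordered Versioned Lockable]
  take Versioned:  [Shareable Lockable object] + [Versioned Shareable Lockable Entity object] + [Lockable object] + [Versioned Lockable]
  take Shareable:  [Shareable Lockable object] + [Shareable Lockable Entity object] + [Lockable object] + [Lockable]
  take Lockable:  [Lockable object] + [Lockable Entity object] + [Lockable object] + [Lockable]
  take Entity:  [object] + [Entity object] + [object]
  take object:  [object] + [object] + [object]
MRO: Persistent Ordered Versioned Shareable Lockable Entity object
Entity sits at index 5.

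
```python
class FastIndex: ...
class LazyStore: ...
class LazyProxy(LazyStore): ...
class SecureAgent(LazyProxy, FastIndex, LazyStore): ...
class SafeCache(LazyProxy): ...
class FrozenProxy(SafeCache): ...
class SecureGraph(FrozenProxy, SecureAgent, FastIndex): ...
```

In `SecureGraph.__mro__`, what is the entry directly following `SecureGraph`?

L[SecureGraph] = SecureGraph + merge(L[FrozenProxy], L[SecureAgent], L[FastIndex], [FrozenProxy SecureAgent FastIndex])
  take FrozenProxy:  [FrozenProxy SafeCache LazyProxy LazyStore object] + [SecureAgent LazyProxy FastIndex LazyStore object] + [FastIndex object] + [FrozenProxy SecureAgent FastIndex]
  take SafeCache:  [SafeCache LazyProxy LazyStore object] + [SecureAgent LazyProxy FastIndex LazyStore object] + [FastIndex object] + [SecureAgent FastIndex]
  take SecureAgent:  [LazyProxy LazyStore object] + [SecureAgent LazyProxy FastIndex LazyStore object] + [FastIndex object] + [SecureAgent FastIndex]
  take LazyProxy:  [LazyProxy LazyStore object] + [LazyProxy FastIndex LazyStore object] + [FastIndex object] + [FastIndex]
  take FastIndex:  [LazyStore object] + [FastIndex LazyStore object] + [FastIndex object] + [FastIndex]
  take LazyStore:  [LazyStore object] + [LazyStore object] + [object]
  take object:  [object] + [object] + [object]
MRO: SecureGraph FrozenProxy SafeCache SecureAgent LazyProxy FastIndex LazyStore object
SecureGraph is at position 0; next is FrozenProxy.

FrozenProxy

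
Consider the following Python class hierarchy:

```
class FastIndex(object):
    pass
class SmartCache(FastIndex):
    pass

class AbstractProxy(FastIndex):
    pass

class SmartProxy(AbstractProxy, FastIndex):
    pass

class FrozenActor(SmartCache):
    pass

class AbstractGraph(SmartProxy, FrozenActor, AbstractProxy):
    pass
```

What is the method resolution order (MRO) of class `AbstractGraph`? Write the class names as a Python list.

L[AbstractGraph] = AbstractGraph + merge(L[SmartProxy], L[FrozenActor], L[AbstractProxy], [SmartProxy FrozenActor AbstractProxy])
  take SmartProxy:  [SmartProxy AbstractProxy FastIndex object] + [FrozenActor SmartCache FastIndex object] + [AbstractProxy FastIndex object] + [SmartProxy FrozenActor AbstractProxy]
  take FrozenActor:  [AbstractProxy FastIndex object] + [FrozenActor SmartCache FastIndex object] + [AbstractProxy FastIndex object] + [FrozenActor AbstractProxy]
  take AbstractProxy:  [AbstractProxy FastIndex object] + [SmartCache FastIndex object] + [AbstractProxy FastIndex object] + [AbstractProxy]
  take SmartCache:  [FastIndex object] + [SmartCache FastIndex object] + [FastIndex object]
  take FastIndex:  [FastIndex object] + [FastIndex object] + [FastIndex object]
  take object:  [object] + [object] + [object]

[AbstractGraph, SmartProxy, FrozenActor, AbstractProxy, SmartCache, FastIndex, object]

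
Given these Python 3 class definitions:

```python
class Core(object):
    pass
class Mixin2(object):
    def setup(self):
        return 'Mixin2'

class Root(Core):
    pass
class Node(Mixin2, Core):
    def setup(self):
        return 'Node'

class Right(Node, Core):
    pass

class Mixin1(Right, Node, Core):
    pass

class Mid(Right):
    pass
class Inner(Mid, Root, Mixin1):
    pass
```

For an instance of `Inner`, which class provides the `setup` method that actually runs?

L[Inner] = Inner + merge(L[Mid], L[Root], L[Mixin1], [Mid Root Mixin1])
  take Mid:  [Mid Right Node Mixin2 Core object] + [Root Core object] + [Mixin1 Right Node Mixin2 Core object] + [Mid Root Mixin1]
  take Root:  [Right Node Mixin2 Core object] + [Root Core object] + [Mixin1 Right Node Mixin2 Core object] + [Root Mixin1]
  take Mixin1:  [Right Node Mixin2 Core object] + [Core object] + [Mixin1 Right Node Mixin2 Core object] + [Mixin1]
  take Right:  [Right Node Mixin2 Core object] + [Core object] + [Right Node Mixin2 Core object]
  take Node:  [Node Mixin2 Core object] + [Core object] + [Node Mixin2 Core object]
  take Mixin2:  [Mixin2 Core object] + [Core object] + [Mixin2 Core object]
  take Core:  [Core object] + [Core object] + [Core object]
  take object:  [object] + [object] + [object]
MRO: Inner Mid Root Mixin1 Right Node Mixin2 Core object
setup is defined in: Mixin2, Node. First along the MRO is Node.

Node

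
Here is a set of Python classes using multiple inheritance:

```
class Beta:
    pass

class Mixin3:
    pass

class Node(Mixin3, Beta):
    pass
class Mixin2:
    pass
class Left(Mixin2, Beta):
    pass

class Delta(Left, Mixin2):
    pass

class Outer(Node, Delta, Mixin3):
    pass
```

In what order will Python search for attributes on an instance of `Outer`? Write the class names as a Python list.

[Outer, Node, Delta, Mixin3, Left, Mixin2, Beta, object]

L[Outer] = Outer + merge(L[Node], L[Delta], L[Mixin3], [Node Delta Mixin3])
  take Node:  [Node Mixin3 Beta object] + [Delta Left Mixin2 Beta object] + [Mixin3 object] + [Node Delta Mixin3]
  take Delta:  [Mixin3 Beta object] + [Delta Left Mixin2 Beta object] + [Mixin3 object] + [Delta Mixin3]
  take Mixin3:  [Mixin3 Beta object] + [Left Mixin2 Beta object] + [Mixin3 object] + [Mixin3]
  take Left:  [Beta object] + [Left Mixin2 Beta object] + [object]
  take Mixin2:  [Beta object] + [Mixin2 Beta object] + [object]
  take Beta:  [Beta object] + [Beta object] + [object]
  take object:  [object] + [object] + [object]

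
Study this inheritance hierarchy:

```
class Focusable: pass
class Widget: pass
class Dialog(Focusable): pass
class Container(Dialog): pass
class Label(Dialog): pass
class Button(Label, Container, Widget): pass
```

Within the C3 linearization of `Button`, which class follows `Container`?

L[Button] = Button + merge(L[Label], L[Container], L[Widget], [Label Container Widget])
  take Label:  [Label Dialog Focusable object] + [Container Dialog Focusable object] + [Widget object] + [Label Container Widget]
  take Container:  [Dialog Focusable object] + [Container Dialog Focusable object] + [Widget object] + [Container Widget]
  take Dialog:  [Dialog Focusable object] + [Dialog Focusable object] + [Widget object] + [Widget]
  take Focusable:  [Focusable object] + [Focusable object] + [Widget object] + [Widget]
  take Widget:  [object] + [object] + [Widget object] + [Widget]
  take object:  [object] + [object] + [object]
MRO: Button Label Container Dialog Focusable Widget object
Container is at position 2; next is Dialog.

Dialog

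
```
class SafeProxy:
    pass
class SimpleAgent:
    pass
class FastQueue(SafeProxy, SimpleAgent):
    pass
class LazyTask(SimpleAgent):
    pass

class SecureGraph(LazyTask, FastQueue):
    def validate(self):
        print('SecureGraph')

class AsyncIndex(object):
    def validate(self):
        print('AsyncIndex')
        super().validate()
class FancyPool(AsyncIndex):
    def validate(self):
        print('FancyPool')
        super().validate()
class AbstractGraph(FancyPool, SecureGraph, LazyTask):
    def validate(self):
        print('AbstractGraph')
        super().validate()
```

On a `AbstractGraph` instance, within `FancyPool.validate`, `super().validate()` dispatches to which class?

AsyncIndex

L[AbstractGraph] = AbstractGraph + merge(L[FancyPool], L[SecureGraph], L[LazyTask], [FancyPool SecureGraph LazyTask])
  take FancyPool:  [FancyPool AsyncIndex object] + [SecureGraph LazyTask FastQueue SafeProxy SimpleAgent object] + [LazyTask SimpleAgent object] + [FancyPool SecureGraph LazyTask]
  take AsyncIndex:  [AsyncIndex object] + [SecureGraph LazyTask FastQueue SafeProxy SimpleAgent object] + [LazyTask SimpleAgent object] + [SecureGraph LazyTask]
  take SecureGraph:  [object] + [SecureGraph LazyTask FastQueue SafeProxy SimpleAgent object] + [LazyTask SimpleAgent object] + [SecureGraph LazyTask]
  take LazyTask:  [object] + [LazyTask FastQueue SafeProxy SimpleAgent object] + [LazyTask SimpleAgent object] + [LazyTask]
  take FastQueue:  [object] + [FastQueue SafeProxy SimpleAgent object] + [SimpleAgent object]
  take SafeProxy:  [object] + [SafeProxy SimpleAgent object] + [SimpleAgent object]
  take SimpleAgent:  [object] + [SimpleAgent object] + [SimpleAgent object]
  take object:  [object] + [object] + [object]
MRO: AbstractGraph FancyPool AsyncIndex SecureGraph LazyTask FastQueue SafeProxy SimpleAgent object
super() in FancyPool.validate on a AbstractGraph instance goes to the class after FancyPool in AbstractGraph's MRO: AsyncIndex.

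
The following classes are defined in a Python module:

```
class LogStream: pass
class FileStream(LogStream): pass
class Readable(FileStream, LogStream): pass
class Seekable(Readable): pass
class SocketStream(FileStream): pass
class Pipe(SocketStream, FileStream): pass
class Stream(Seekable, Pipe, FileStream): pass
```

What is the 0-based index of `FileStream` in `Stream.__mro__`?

5

L[Stream] = Stream + merge(L[Seekable], L[Pipe], L[FileStream], [Seekable Pipe FileStream])
  take Seekable:  [Seekable Readable FileStream LogStream object] + [Pipe SocketStream FileStream LogStream object] + [FileStream LogStream object] + [Seekable Pipe FileStream]
  take Readable:  [Readable FileStream LogStream object] + [Pipe SocketStream FileStream LogStream object] + [FileStream LogStream object] + [Pipe FileStream]
  take Pipe:  [FileStream LogStream object] + [Pipe SocketStream FileStream LogStream object] + [FileStream LogStream object] + [Pipe FileStream]
  take SocketStream:  [FileStream LogStream object] + [SocketStream FileStream LogStream object] + [FileStream LogStream object] + [FileStream]
  take FileStream:  [FileStream LogStream object] + [FileStream LogStream object] + [FileStream LogStream object] + [FileStream]
  take LogStream:  [LogStream object] + [LogStream object] + [LogStream object]
  take object:  [object] + [object] + [object]
MRO: Stream Seekable Readable Pipe SocketStream FileStream LogStream object
FileStream sits at index 5.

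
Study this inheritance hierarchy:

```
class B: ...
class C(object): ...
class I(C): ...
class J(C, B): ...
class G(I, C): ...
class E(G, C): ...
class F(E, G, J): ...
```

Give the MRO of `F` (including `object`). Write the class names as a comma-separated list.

F, E, G, I, J, C, B, object

L[F] = F + merge(L[E], L[G], L[J], [E G J])
  take E:  [E G I C object] + [G I C object] + [J C B object] + [E G J]
  take G:  [G I C object] + [G I C object] + [J C B object] + [G J]
  take I:  [I C object] + [I C object] + [J C B object] + [J]
  take J:  [C object] + [C object] + [J C B object] + [J]
  take C:  [C object] + [C object] + [C B object]
  take B:  [object] + [object] + [B object]
  take object:  [object] + [object] + [object]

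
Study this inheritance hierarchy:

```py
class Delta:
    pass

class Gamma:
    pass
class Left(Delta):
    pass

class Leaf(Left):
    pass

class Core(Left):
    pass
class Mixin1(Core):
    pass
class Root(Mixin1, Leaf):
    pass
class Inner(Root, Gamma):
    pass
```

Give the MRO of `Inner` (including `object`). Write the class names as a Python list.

[Inner, Root, Mixin1, Core, Leaf, Left, Delta, Gamma, object]

L[Inner] = Inner + merge(L[Root], L[Gamma], [Root Gamma])
  take Root:  [Root Mixin1 Core Leaf Left Delta object] + [Gamma object] + [Root Gamma]
  take Mixin1:  [Mixin1 Core Leaf Left Delta object] + [Gamma object] + [Gamma]
  take Core:  [Core Leaf Left Delta object] + [Gamma object] + [Gamma]
  take Leaf:  [Leaf Left Delta object] + [Gamma object] + [Gamma]
  take Left:  [Left Delta object] + [Gamma object] + [Gamma]
  take Delta:  [Delta object] + [Gamma object] + [Gamma]
  take Gamma:  [object] + [Gamma object] + [Gamma]
  take object:  [object] + [object]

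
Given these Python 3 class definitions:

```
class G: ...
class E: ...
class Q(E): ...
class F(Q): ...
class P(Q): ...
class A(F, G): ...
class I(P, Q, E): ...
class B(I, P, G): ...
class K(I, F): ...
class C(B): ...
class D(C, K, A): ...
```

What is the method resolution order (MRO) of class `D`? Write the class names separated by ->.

D -> C -> B -> K -> I -> P -> A -> F -> Q -> E -> G -> object

L[D] = D + merge(L[C], L[K], L[A], [C K A])
  take C:  [C B I P Q E G object] + [K I P F Q E object] + [A F Q E G object] + [C K A]
  take B:  [B I P Q E G object] + [K I P F Q E object] + [A F Q E G object] + [K A]
  take K:  [I P Q E G object] + [K I P F Q E object] + [A F Q E G object] + [K A]
  take I:  [I P Q E G object] + [I P F Q E object] + [A F Q E G object] + [A]
  take P:  [P Q E G object] + [P F Q E object] + [A F Q E G object] + [A]
  take A:  [Q E G object] + [F Q E object] + [A F Q E G object] + [A]
  take F:  [Q E G object] + [F Q E object] + [F Q E G object]
  take Q:  [Q E G object] + [Q E object] + [Q E G object]
  take E:  [E G object] + [E object] + [E G object]
  take G:  [G object] + [object] + [G object]
  take object:  [object] + [object] + [object]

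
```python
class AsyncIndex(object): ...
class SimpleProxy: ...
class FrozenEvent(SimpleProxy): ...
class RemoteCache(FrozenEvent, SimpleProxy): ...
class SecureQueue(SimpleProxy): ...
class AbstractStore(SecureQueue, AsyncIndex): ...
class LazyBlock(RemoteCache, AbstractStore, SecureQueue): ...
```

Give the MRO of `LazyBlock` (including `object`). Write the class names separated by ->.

L[LazyBlock] = LazyBlock + merge(L[RemoteCache], L[AbstractStore], L[SecureQueue], [RemoteCache AbstractStore SecureQueue])
  take RemoteCache:  [RemoteCache FrozenEvent SimpleProxy object] + [AbstractStore SecureQueue SimpleProxy AsyncIndex object] + [SecureQueue SimpleProxy object] + [RemoteCache AbstractStore SecureQueue]
  take FrozenEvent:  [FrozenEvent SimpleProxy object] + [AbstractStore SecureQueue SimpleProxy AsyncIndex object] + [SecureQueue SimpleProxy object] + [AbstractStore SecureQueue]
  take AbstractStore:  [SimpleProxy object] + [AbstractStore SecureQueue SimpleProxy AsyncIndex object] + [SecureQueue SimpleProxy object] + [AbstractStore SecureQueue]
  take SecureQueue:  [SimpleProxy object] + [SecureQueue SimpleProxy AsyncIndex object] + [SecureQueue SimpleProxy object] + [SecureQueue]
  take SimpleProxy:  [SimpleProxy object] + [SimpleProxy AsyncIndex object] + [SimpleProxy object]
  take AsyncIndex:  [object] + [AsyncIndex object] + [object]
  take object:  [object] + [object] + [object]

LazyBlock -> RemoteCache -> FrozenEvent -> AbstractStore -> SecureQueue -> SimpleProxy -> AsyncIndex -> object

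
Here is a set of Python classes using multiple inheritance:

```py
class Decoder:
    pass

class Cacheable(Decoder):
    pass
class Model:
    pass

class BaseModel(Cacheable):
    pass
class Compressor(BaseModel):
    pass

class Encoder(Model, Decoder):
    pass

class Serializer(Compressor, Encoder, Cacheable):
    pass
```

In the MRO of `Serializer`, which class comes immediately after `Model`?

Decoder

L[Serializer] = Serializer + merge(L[Compressor], L[Encoder], L[Cacheable], [Compressor Encoder Cacheable])
  take Compressor:  [Compressor BaseModel Cacheable Decoder object] + [Encoder Model Decoder object] + [Cacheable Decoder object] + [Compressor Encoder Cacheable]
  take BaseModel:  [BaseModel Cacheable Decoder object] + [Encoder Model Decoder object] + [Cacheable Decoder object] + [Encoder Cacheable]
  take Encoder:  [Cacheable Decoder object] + [Encoder Model Decoder object] + [Cacheable Decoder object] + [Encoder Cacheable]
  take Cacheable:  [Cacheable Decoder object] + [Model Decoder object] + [Cacheable Decoder object] + [Cacheable]
  take Model:  [Decoder object] + [Model Decoder object] + [Decoder object]
  take Decoder:  [Decoder object] + [Decoder object] + [Decoder object]
  take object:  [object] + [object] + [object]
MRO: Serializer Compressor BaseModel Encoder Cacheable Model Decoder object
Model is at position 5; next is Decoder.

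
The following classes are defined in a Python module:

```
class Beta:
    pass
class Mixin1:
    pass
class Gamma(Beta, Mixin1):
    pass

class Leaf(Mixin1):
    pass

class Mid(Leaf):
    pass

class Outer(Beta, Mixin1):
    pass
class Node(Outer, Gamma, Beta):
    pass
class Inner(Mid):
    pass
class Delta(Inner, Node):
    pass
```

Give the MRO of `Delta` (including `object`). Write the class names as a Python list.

[Delta, Inner, Mid, Leaf, Node, Outer, Gamma, Beta, Mixin1, object]

L[Delta] = Delta + merge(L[Inner], L[Node], [Inner Node])
  take Inner:  [Inner Mid Leaf Mixin1 object] + [Node Outer Gamma Beta Mixin1 object] + [Inner Node]
  take Mid:  [Mid Leaf Mixin1 object] + [Node Outer Gamma Beta Mixin1 object] + [Node]
  take Leaf:  [Leaf Mixin1 object] + [Node Outer Gamma Beta Mixin1 object] + [Node]
  take Node:  [Mixin1 object] + [Node Outer Gamma Beta Mixin1 object] + [Node]
  take Outer:  [Mixin1 object] + [Outer Gamma Beta Mixin1 object]
  take Gamma:  [Mixin1 object] + [Gamma Beta Mixin1 object]
  take Beta:  [Mixin1 object] + [Beta Mixin1 object]
  take Mixin1:  [Mixin1 object] + [Mixin1 object]
  take object:  [object] + [object]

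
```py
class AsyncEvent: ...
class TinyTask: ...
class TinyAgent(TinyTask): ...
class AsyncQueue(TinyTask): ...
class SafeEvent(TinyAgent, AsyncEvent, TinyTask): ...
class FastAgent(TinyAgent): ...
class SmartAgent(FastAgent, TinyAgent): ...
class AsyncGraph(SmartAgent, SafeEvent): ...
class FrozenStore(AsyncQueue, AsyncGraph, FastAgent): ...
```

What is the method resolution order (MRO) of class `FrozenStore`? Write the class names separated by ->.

FrozenStore -> AsyncQueue -> AsyncGraph -> SmartAgent -> FastAgent -> SafeEvent -> TinyAgent -> AsyncEvent -> TinyTask -> object

L[FrozenStore] = FrozenStore + merge(L[AsyncQueue], L[AsyncGraph], L[FastAgent], [AsyncQueue AsyncGraph FastAgent])
  take AsyncQueue:  [AsyncQueue TinyTask object] + [AsyncGraph SmartAgent FastAgent SafeEvent TinyAgent AsyncEvent TinyTask object] + [FastAgent TinyAgent TinyTask object] + [AsyncQueue AsyncGraph FastAgent]
  take AsyncGraph:  [TinyTask object] + [AsyncGraph SmartAgent FastAgent SafeEvent TinyAgent AsyncEvent TinyTask object] + [FastAgent TinyAgent TinyTask object] + [AsyncGraph FastAgent]
  take SmartAgent:  [TinyTask object] + [SmartAgent FastAgent SafeEvent TinyAgent AsyncEvent TinyTask object] + [FastAgent TinyAgent TinyTask object] + [FastAgent]
  take FastAgent:  [TinyTask object] + [FastAgent SafeEvent TinyAgent AsyncEvent TinyTask object] + [FastAgent TinyAgent TinyTask object] + [FastAgent]
  take SafeEvent:  [TinyTask object] + [SafeEvent TinyAgent AsyncEvent TinyTask object] + [TinyAgent TinyTask object]
  take TinyAgent:  [TinyTask object] + [TinyAgent AsyncEvent TinyTask object] + [TinyAgent TinyTask object]
  take AsyncEvent:  [TinyTask object] + [AsyncEvent TinyTask object] + [TinyTask object]
  take TinyTask:  [TinyTask object] + [TinyTask object] + [TinyTask object]
  take object:  [object] + [object] + [object]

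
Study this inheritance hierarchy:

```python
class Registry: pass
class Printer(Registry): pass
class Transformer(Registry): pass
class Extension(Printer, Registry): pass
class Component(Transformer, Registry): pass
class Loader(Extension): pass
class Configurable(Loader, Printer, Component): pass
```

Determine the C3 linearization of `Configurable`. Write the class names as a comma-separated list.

L[Configurable] = Configurable + merge(L[Loader], L[Printer], L[Component], [Loader Printer Component])
  take Loader:  [Loader Extension Printer Registry object] + [Printer Registry object] + [Component Transformer Registry object] + [Loader Printer Component]
  take Extension:  [Extension Printer Registry object] + [Printer Registry object] + [Component Transformer Registry object] + [Printer Component]
  take Printer:  [Printer Registry object] + [Printer Registry object] + [Component Transformer Registry object] + [Printer Component]
  take Component:  [Registry object] + [Registry object] + [Component Transformer Registry object] + [Component]
  take Transformer:  [Registry object] + [Registry object] + [Transformer Registry object]
  take Registry:  [Registry object] + [Registry object] + [Registry object]
  take object:  [object] + [object] + [object]

Configurable, Loader, Extension, Printer, Component, Transformer, Registry, object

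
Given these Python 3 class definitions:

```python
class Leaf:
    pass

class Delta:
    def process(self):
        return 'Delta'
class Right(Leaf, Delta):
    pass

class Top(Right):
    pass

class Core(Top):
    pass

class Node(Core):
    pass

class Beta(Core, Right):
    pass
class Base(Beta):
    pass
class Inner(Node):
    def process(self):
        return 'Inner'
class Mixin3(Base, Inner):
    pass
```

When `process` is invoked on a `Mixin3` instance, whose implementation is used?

L[Mixin3] = Mixin3 + merge(L[Base], L[Inner], [Base Inner])
  take Base:  [Base Beta Core Top Right Leaf Delta object] + [Inner Node Core Top Right Leaf Delta object] + [Base Inner]
  take Beta:  [Beta Core Top Right Leaf Delta object] + [Inner Node Core Top Right Leaf Delta object] + [Inner]
  take Inner:  [Core Top Right Leaf Delta object] + [Inner Node Core Top Right Leaf Delta object] + [Inner]
  take Node:  [Core Top Right Leaf Delta object] + [Node Core Top Right Leaf Delta object]
  take Core:  [Core Top Right Leaf Delta object] + [Core Top Right Leaf Delta object]
  take Top:  [Top Right Leaf Delta object] + [Top Right Leaf Delta object]
  take Right:  [Right Leaf Delta object] + [Right Leaf Delta object]
  take Leaf:  [Leaf Delta object] + [Leaf Delta object]
  take Delta:  [Delta object] + [Delta object]
  take object:  [object] + [object]
MRO: Mixin3 Base Beta Inner Node Core Top Right Leaf Delta object
process is defined in: Delta, Inner. First along the MRO is Inner.

Inner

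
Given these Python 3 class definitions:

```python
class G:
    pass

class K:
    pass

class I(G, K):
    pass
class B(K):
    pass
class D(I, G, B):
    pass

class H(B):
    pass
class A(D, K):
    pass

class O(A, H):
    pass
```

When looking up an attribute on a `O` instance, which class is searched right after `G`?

H

L[O] = O + merge(L[A], L[H], [A H])
  take A:  [A D I G B K object] + [H B K object] + [A H]
  take D:  [D I G B K object] + [H B K object] + [H]
  take I:  [I G B K object] + [H B K object] + [H]
  take G:  [G B K object] + [H B K object] + [H]
  take H:  [B K object] + [H B K object] + [H]
  take B:  [B K object] + [B K object]
  take K:  [K object] + [K object]
  take object:  [object] + [object]
MRO: O A D I G H B K object
G is at position 4; next is H.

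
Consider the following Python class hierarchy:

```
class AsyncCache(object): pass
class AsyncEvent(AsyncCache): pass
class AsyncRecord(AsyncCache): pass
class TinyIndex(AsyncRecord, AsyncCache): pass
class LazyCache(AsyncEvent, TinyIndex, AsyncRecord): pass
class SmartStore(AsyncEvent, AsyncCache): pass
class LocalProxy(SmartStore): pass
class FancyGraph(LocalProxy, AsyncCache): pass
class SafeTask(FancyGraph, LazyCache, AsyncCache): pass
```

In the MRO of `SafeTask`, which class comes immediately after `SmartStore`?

LazyCache

L[SafeTask] = SafeTask + merge(L[FancyGraph], L[LazyCache], L[AsyncCache], [FancyGraph LazyCache AsyncCache])
  take FancyGraph:  [FancyGraph LocalProxy SmartStore AsyncEvent AsyncCache object] + [LazyCache AsyncEvent TinyIndex AsyncRecord AsyncCache object] + [AsyncCache object] + [FancyGraph LazyCache AsyncCache]
  take LocalProxy:  [LocalProxy SmartStore AsyncEvent AsyncCache object] + [LazyCache AsyncEvent TinyIndex AsyncRecord AsyncCache object] + [AsyncCache object] + [LazyCache AsyncCache]
  take SmartStore:  [SmartStore AsyncEvent AsyncCache object] + [LazyCache AsyncEvent TinyIndex AsyncRecord AsyncCache object] + [AsyncCache object] + [LazyCache AsyncCache]
  take LazyCache:  [AsyncEvent AsyncCache object] + [LazyCache AsyncEvent TinyIndex AsyncRecord AsyncCache object] + [AsyncCache object] + [LazyCache AsyncCache]
  take AsyncEvent:  [AsyncEvent AsyncCache object] + [AsyncEvent TinyIndex AsyncRecord AsyncCache object] + [AsyncCache object] + [AsyncCache]
  take TinyIndex:  [AsyncCache object] + [TinyIndex AsyncRecord AsyncCache object] + [AsyncCache object] + [AsyncCache]
  take AsyncRecord:  [AsyncCache object] + [AsyncRecord AsyncCache object] + [AsyncCache object] + [AsyncCache]
  take AsyncCache:  [AsyncCache object] + [AsyncCache object] + [AsyncCache object] + [AsyncCache]
  take object:  [object] + [object] + [object]
MRO: SafeTask FancyGraph LocalProxy SmartStore LazyCache AsyncEvent TinyIndex AsyncRecord AsyncCache object
SmartStore is at position 3; next is LazyCache.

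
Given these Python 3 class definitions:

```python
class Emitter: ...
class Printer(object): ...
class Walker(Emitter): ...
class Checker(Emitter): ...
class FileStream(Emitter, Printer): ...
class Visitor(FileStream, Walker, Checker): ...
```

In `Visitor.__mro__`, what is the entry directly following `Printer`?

L[Visitor] = Visitor + merge(L[FileStream], L[Walker], L[Checker], [FileStream Walker Checker])
  take FileStream:  [FileStream Emitter Printer object] + [Walker Emitter object] + [Checker Emitter object] + [FileStream Walker Checker]
  take Walker:  [Emitter Printer object] + [Walker Emitter object] + [Checker Emitter object] + [Walker Checker]
  take Checker:  [Emitter Printer object] + [Emitter object] + [Checker Emitter object] + [Checker]
  take Emitter:  [Emitter Printer object] + [Emitter object] + [Emitter object]
  take Printer:  [Printer object] + [object] + [object]
  take object:  [object] + [object] + [object]
MRO: Visitor FileStream Walker Checker Emitter Printer object
Printer is at position 5; next is object.

object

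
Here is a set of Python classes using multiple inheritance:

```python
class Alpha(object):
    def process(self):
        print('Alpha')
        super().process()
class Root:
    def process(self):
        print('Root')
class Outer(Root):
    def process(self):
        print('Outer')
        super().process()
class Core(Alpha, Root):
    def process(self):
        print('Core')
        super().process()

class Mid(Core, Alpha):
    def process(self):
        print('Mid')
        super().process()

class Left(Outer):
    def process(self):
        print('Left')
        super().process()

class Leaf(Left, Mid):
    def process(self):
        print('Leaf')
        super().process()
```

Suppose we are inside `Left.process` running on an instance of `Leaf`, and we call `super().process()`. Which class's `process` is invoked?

Outer

L[Leaf] = Leaf + merge(L[Left], L[Mid], [Left Mid])
  take Left:  [Left Outer Root object] + [Mid Core Alpha Root object] + [Left Mid]
  take Outer:  [Outer Root object] + [Mid Core Alpha Root object] + [Mid]
  take Mid:  [Root object] + [Mid Core Alpha Root object] + [Mid]
  take Core:  [Root object] + [Core Alpha Root object]
  take Alpha:  [Root object] + [Alpha Root object]
  take Root:  [Root object] + [Root object]
  take object:  [object] + [object]
MRO: Leaf Left Outer Mid Core Alpha Root object
super() in Left.process on a Leaf instance goes to the class after Left in Leaf's MRO: Outer.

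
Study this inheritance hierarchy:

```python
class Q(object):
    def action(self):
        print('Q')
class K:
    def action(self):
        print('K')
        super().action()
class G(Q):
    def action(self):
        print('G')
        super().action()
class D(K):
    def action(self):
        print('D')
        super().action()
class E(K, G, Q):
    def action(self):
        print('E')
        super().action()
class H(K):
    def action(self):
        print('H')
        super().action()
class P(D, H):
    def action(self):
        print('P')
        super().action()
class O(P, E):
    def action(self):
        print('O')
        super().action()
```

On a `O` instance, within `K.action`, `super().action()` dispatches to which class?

L[O] = O + merge(L[P], L[E], [P E])
  take P:  [P D H K object] + [E K G Q object] + [P E]
  take D:  [D H K object] + [E K G Q object] + [E]
  take H:  [H K object] + [E K G Q object] + [E]
  take E:  [K object] + [E K G Q object] + [E]
  take K:  [K object] + [K G Q object]
  take G:  [object] + [G Q object]
  take Q:  [object] + [Q object]
  take object:  [object] + [object]
MRO: O P D H E K G Q object
super() in K.action on a O instance goes to the class after K in O's MRO: G.

G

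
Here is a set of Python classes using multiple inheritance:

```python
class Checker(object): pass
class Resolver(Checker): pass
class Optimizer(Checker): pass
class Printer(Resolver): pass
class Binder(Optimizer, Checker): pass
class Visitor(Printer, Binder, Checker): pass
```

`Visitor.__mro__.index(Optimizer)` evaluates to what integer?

4

L[Visitor] = Visitor + merge(L[Printer], L[Binder], L[Checker], [Printer Binder Checker])
  take Printer:  [Printer Resolver Checker object] + [Binder Optimizer Checker object] + [Checker object] + [Printer Binder Checker]
  take Resolver:  [Resolver Checker object] + [Binder Optimizer Checker object] + [Checker object] + [Binder Checker]
  take Binder:  [Checker object] + [Binder Optimizer Checker object] + [Checker object] + [Binder Checker]
  take Optimizer:  [Checker object] + [Optimizer Checker object] + [Checker object] + [Checker]
  take Checker:  [Checker object] + [Checker object] + [Checker object] + [Checker]
  take object:  [object] + [object] + [object]
MRO: Visitor Printer Resolver Binder Optimizer Checker object
Optimizer sits at index 4.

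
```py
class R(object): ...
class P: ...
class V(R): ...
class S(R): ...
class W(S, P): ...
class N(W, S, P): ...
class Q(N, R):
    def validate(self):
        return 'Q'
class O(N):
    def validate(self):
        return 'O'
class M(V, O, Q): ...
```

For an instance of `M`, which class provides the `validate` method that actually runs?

L[M] = M + merge(L[V], L[O], L[Q], [V O Q])
  take V:  [V R object] + [O N W S R P object] + [Q N W S R P object] + [V O Q]
  take O:  [R object] + [O N W S R P object] + [Q N W S R P object] + [O Q]
  take Q:  [R object] + [N W S R P object] + [Q N W S R P object] + [Q]
  take N:  [R object] + [N W S R P object] + [N W S R P object]
  take W:  [R object] + [W S R P object] + [W S R P object]
  take S:  [R object] + [S R P object] + [S R P object]
  take R:  [R object] + [R P object] + [R P object]
  take P:  [object] + [P object] + [P object]
  take object:  [object] + [object] + [object]
MRO: M V O Q N W S R P object
validate is defined in: O, Q. First along the MRO is O.

O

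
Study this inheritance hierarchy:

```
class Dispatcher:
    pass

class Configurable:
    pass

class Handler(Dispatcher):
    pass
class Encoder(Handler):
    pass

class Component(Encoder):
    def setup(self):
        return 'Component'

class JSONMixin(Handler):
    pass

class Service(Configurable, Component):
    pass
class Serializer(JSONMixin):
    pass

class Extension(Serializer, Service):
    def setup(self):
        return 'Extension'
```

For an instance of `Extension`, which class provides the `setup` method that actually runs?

Extension

L[Extension] = Extension + merge(L[Serializer], L[Service], [Serializer Service])
  take Serializer:  [Serializer JSONMixin Handler Dispatcher object] + [Service Configurable Component Encoder Handler Dispatcher object] + [Serializer Service]
  take JSONMixin:  [JSONMixin Handler Dispatcher object] + [Service Configurable Component Encoder Handler Dispatcher object] + [Service]
  take Service:  [Handler Dispatcher object] + [Service Configurable Component Encoder Handler Dispatcher object] + [Service]
  take Configurable:  [Handler Dispatcher object] + [Configurable Component Encoder Handler Dispatcher object]
  take Component:  [Handler Dispatcher object] + [Component Encoder Handler Dispatcher object]
  take Encoder:  [Handler Dispatcher object] + [Encoder Handler Dispatcher object]
  take Handler:  [Handler Dispatcher object] + [Handler Dispatcher object]
  take Dispatcher:  [Dispatcher object] + [Dispatcher object]
  take object:  [object] + [object]
MRO: Extension Serializer JSONMixin Service Configurable Component Encoder Handler Dispatcher object
setup is defined in: Component, Extension. First along the MRO is Extension.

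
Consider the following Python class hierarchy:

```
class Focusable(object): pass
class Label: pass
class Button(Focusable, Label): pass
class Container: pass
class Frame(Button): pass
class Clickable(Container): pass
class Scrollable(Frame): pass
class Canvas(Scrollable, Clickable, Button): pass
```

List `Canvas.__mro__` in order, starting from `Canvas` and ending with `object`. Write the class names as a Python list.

L[Canvas] = Canvas + merge(L[Scrollable], L[Clickable], L[Button], [Scrollable Clickable Button])
  take Scrollable:  [Scrollable Frame Button Focusable Label object] + [Clickable Container object] + [Button Focusable Label object] + [Scrollable Clickable Button]
  take Frame:  [Frame Button Focusable Label object] + [Clickable Container object] + [Button Focusable Label object] + [Clickable Button]
  take Clickable:  [Button Focusable Label object] + [Clickable Container object] + [Button Focusable Label object] + [Clickable Button]
  take Button:  [Button Focusable Label object] + [Container object] + [Button Focusable Label object] + [Button]
  take Focusable:  [Focusable Label object] + [Container object] + [Focusable Label object]
  take Label:  [Label object] + [Container object] + [Label object]
  take Container:  [object] + [Container object] + [object]
  take object:  [object] + [object] + [object]

[Canvas, Scrollable, Frame, Clickable, Button, Focusable, Label, Container, object]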